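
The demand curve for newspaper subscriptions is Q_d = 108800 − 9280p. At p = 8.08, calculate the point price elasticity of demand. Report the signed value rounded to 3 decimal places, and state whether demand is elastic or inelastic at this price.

-2.217; elastic

dQ_d/dp = −9280. At p = 8.08, Q_d = 108800 − 9280(8.08) = 33817.6.
Ed = (dQ_d/dp)·(p/Q_d) = −9280 × (8.08/33817.6) = -2.21725…
|Ed| = 2.217 > 1, so demand is elastic.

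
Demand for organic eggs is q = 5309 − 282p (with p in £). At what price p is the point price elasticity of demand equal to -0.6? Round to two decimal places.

Ed = −282p/(5309 − 282p). Set this equal to -0.6:
282p = 0.6·(5309 − 282p) ⇒ 282p(1 + 0.6) = 0.6·5309
p = 0.6·5309 / (282·1.6) = 7.0598…

7.06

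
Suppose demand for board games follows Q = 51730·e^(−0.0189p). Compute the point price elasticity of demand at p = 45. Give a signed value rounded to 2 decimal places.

dQ/dp = −0.0189·Q = -417.673. At p = 45, Q = 22099.1.
Ed = (dQ/dp)·(p/Q) = (-417.673) × (45/22099.1) = -0.8505

-0.85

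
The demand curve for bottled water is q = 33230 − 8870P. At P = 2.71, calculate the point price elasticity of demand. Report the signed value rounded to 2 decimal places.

dq/dP = −8870. At P = 2.71, q = 33230 − 8870(2.71) = 9192.3.
Ed = (dq/dP)·(P/q) = −8870 × (2.71/9192.3) = -2.6149…

-2.61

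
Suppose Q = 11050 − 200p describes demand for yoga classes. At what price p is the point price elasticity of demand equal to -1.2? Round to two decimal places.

30.14

Ed = −200p/(11050 − 200p). Set this equal to -1.2:
200p = 1.2·(11050 − 200p) ⇒ 200p(1 + 1.2) = 1.2·11050
p = 1.2·11050 / (200·2.2) = 30.1363…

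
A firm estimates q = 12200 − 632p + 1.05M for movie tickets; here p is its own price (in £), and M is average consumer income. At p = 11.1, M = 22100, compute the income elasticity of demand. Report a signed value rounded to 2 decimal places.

0.82

At the given values, q = 12200 − 632(11.1) + 1.05(22100) = 28389.8.
∂q/∂M = 1.05.
E = (1.05) × (22100/28389.8) = 0.8173…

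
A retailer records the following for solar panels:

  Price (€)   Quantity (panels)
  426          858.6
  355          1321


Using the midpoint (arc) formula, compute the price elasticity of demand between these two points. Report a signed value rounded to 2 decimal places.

-2.33

%ΔQ = (1321 − 858.6) / [(858.6 + 1321)/2] = 462.4/1089.8 = 0.424298…
%ΔP = (355 − 426) / [(426 + 355)/2] = -71/390.5 = -0.181818…
Arc Ed = %ΔQ / %ΔP = (462.4/1089.8) / (-71/390.5) = -2.3336…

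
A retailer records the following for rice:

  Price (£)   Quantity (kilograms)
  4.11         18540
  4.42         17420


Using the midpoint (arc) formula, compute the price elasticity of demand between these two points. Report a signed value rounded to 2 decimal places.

-0.86

%ΔQ = (17420 − 18540) / [(18540 + 17420)/2] = -1120/17980 = -0.062291…
%ΔP = (4.42 − 4.11) / [(4.11 + 4.42)/2] = 0.31/4.265 = 0.072684…
Arc Ed = %ΔQ / %ΔP = (-1120/17980) / (0.31/4.265) = -0.8570…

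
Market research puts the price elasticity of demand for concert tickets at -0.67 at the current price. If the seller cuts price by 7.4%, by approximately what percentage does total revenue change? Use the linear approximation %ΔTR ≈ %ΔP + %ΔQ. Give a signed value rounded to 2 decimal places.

-2.44%

%ΔQ ≈ Ed × %ΔP = (-0.67) × (-7.4%) = +4.9580%
%ΔTR ≈ %ΔP + %ΔQ = (-7.4%) + (+4.9580%) = -2.4420%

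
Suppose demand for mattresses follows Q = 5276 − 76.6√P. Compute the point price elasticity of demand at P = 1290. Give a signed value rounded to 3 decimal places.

-0.545

dQ/dP = −76.6/(2√P) = -1.06636. At P = 1290, Q = 2524.79.
Ed = (dQ/dP)·(P/Q) = (-1.06636) × (1290/2524.79) = -0.54483…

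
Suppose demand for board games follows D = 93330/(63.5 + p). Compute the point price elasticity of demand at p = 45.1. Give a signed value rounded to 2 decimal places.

-0.42

dD/dp = −93330/(63.5 + p)² = -7.91337. At p = 45.1, D = 859.392.
Ed = (dD/dp)·(p/D) = (-7.91337) × (45.1/859.392) = -0.4152…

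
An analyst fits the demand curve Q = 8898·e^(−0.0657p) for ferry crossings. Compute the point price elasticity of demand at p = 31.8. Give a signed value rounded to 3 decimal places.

-2.089

dQ/dp = −0.0657·Q = -72.3609. At p = 31.8, Q = 1101.38.
Ed = (dQ/dp)·(p/Q) = (-72.3609) × (31.8/1101.38) = -2.08926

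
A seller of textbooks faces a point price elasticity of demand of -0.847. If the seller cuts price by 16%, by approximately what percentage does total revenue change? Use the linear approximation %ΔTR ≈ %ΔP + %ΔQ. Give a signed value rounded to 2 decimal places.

-2.45%

%ΔQ ≈ Ed × %ΔP = (-0.847) × (-16%) = +13.5520%
%ΔTR ≈ %ΔP + %ΔQ = (-16%) + (+13.5520%) = -2.4480%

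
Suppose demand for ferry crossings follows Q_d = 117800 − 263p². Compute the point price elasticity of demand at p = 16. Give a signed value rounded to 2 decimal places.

-2.67

dQ_d/dp = −2·263·p = -8416. At p = 16, Q_d = 50472.
Ed = (dQ_d/dp)·(p/Q_d) = (-8416) × (16/50472) = -2.6679…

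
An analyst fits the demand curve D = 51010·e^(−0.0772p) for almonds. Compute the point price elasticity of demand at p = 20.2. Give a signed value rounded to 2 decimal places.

dD/dp = −0.0772·D = -827.973. At p = 20.2, D = 10725.
Ed = (dD/dp)·(p/D) = (-827.973) × (20.2/10725) = -1.5594…

-1.56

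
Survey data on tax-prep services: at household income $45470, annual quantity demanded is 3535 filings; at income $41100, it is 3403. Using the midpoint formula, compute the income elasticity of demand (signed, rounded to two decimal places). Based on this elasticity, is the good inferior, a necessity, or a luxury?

0.38; necessity

%ΔQ = (3403 − 3535)/[( 3535 + 3403)/2] = -132/3469 = -0.038051…
%ΔIncome = (41100 − 45470)/[( 45470 + 41100)/2] = -4370/43285 = -0.100958…
E_income = (-132/3469) / (-4370/43285) = 0.3768…
0 < E_income < 1 ⇒ normal good, necessity.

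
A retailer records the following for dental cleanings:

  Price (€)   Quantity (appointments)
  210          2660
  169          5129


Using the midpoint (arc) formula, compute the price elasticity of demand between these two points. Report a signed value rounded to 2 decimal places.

-2.93

%ΔQ = (5129 − 2660) / [(2660 + 5129)/2] = 2469/3894.5 = 0.633970…
%ΔP = (169 − 210) / [(210 + 169)/2] = -41/189.5 = -0.216358…
Arc Ed = %ΔQ / %ΔP = (2469/3894.5) / (-41/189.5) = -2.9301…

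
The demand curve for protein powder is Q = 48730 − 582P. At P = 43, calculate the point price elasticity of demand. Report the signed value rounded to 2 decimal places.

-1.06

dQ/dP = −582. At P = 43, Q = 48730 − 582(43) = 23704.
Ed = (dQ/dP)·(P/Q) = −582 × (43/23704) = -1.0557…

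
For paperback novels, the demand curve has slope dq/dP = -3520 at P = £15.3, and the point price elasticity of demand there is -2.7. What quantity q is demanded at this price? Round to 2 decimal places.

Ed = (dq/dP)·(P/q) ⇒ q = (dq/dP)·P/Ed = (-3520)·15.3/(-2.7) = 19946.6666…

19946.67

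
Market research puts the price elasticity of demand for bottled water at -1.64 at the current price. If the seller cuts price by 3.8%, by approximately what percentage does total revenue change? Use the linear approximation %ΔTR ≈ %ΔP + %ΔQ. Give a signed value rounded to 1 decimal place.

%ΔQ ≈ Ed × %ΔP = (-1.64) × (-3.8%) = +6.2320%
%ΔTR ≈ %ΔP + %ΔQ = (-3.8%) + (+6.2320%) = +2.4320%

+2.4%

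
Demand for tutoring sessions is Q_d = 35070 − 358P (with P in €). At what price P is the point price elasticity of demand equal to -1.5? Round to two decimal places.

58.78

Ed = −358P/(35070 − 358P). Set this equal to -1.5:
358P = 1.5·(35070 − 358P) ⇒ 358P(1 + 1.5) = 1.5·35070
P = 1.5·35070 / (358·2.5) = 58.7765…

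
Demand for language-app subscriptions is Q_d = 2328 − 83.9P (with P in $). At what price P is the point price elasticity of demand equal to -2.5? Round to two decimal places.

19.82

Ed = −83.9P/(2328 − 83.9P). Set this equal to -2.5:
83.9P = 2.5·(2328 − 83.9P) ⇒ 83.9P(1 + 2.5) = 2.5·2328
P = 2.5·2328 / (83.9·3.5) = 19.8195…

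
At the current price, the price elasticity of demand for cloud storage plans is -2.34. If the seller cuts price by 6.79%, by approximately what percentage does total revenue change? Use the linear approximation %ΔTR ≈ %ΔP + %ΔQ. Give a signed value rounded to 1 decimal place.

%ΔQ ≈ Ed × %ΔP = (-2.34) × (-6.79%) = +15.8886%
%ΔTR ≈ %ΔP + %ΔQ = (-6.79%) + (+15.8886%) = +9.0986%

+9.1%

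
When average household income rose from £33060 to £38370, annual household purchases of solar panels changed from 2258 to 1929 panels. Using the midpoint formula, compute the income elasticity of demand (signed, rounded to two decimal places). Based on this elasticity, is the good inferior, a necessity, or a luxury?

-1.06; inferior

%ΔQ = (1929 − 2258)/[( 2258 + 1929)/2] = -329/2093.5 = -0.157153…
%ΔIncome = (38370 − 33060)/[( 33060 + 38370)/2] = 5310/35715 = 0.148677…
E_income = (-329/2093.5) / (5310/35715) = -1.0570…
E_income < 0 ⇒ inferior good.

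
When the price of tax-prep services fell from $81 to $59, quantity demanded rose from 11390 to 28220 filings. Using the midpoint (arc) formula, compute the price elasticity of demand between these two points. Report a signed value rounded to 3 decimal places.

-2.704

%ΔQ = (28220 − 11390) / [(11390 + 28220)/2] = 16830/19805 = 0.849785…
%ΔP = (59 − 81) / [(81 + 59)/2] = -22/70 = -0.314285…
Arc Ed = %ΔQ / %ΔP = (16830/19805) / (-22/70) = -2.70386…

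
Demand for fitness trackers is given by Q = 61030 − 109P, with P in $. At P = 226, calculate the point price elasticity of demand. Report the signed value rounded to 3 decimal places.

dQ/dP = −109. At P = 226, Q = 61030 − 109(226) = 36396.
Ed = (dQ/dP)·(P/Q) = −109 × (226/36396) = -0.67683…

-0.677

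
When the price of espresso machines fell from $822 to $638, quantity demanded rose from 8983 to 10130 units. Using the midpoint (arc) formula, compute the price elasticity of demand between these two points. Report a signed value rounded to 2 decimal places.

-0.48

%ΔQ = (10130 − 8983) / [(8983 + 10130)/2] = 1147/9556.5 = 0.120023…
%ΔP = (638 − 822) / [(822 + 638)/2] = -184/730 = -0.252054…
Arc Ed = %ΔQ / %ΔP = (1147/9556.5) / (-184/730) = -0.4761…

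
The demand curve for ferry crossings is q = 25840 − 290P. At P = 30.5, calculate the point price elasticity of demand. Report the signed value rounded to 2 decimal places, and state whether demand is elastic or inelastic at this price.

-0.52; inelastic

dq/dP = −290. At P = 30.5, q = 25840 − 290(30.5) = 16995.
Ed = (dq/dP)·(P/q) = −290 × (30.5/16995) = -0.5204…
|Ed| = 0.52 < 1, so demand is inelastic.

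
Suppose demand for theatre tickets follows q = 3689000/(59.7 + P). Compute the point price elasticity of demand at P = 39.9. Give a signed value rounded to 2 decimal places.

-0.40

dq/dP = −3689000/(59.7 + P)² = -371.869. At P = 39.9, q = 37038.2.
Ed = (dq/dP)·(P/q) = (-371.869) × (39.9/37038.2) = -0.4006…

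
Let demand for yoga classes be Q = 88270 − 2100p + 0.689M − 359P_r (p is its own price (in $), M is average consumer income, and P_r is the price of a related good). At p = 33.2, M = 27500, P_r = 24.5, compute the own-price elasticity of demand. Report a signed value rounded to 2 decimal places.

At the given values, Q = 88270 − 2100(33.2) + 0.689(27500) − 359(24.5) = 28702.
∂Q/∂p = −2100.
E = (-2100) × (33.2/28702) = -2.4290…

-2.43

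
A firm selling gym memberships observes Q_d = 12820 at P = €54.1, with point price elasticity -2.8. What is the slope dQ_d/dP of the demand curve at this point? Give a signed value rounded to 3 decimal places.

-663.512

Ed = (dQ_d/dP)·(P/Q_d) ⇒ dQ_d/dP = Ed·Q_d/P = (-2.8)·12820/54.1 = -663.51201…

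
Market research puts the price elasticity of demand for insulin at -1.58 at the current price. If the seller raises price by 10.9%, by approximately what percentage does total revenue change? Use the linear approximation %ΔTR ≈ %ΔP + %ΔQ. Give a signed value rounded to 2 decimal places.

%ΔQ ≈ Ed × %ΔP = (-1.58) × (+10.9%) = -17.2220%
%ΔTR ≈ %ΔP + %ΔQ = (+10.9%) + (-17.2220%) = -6.3220%

-6.32%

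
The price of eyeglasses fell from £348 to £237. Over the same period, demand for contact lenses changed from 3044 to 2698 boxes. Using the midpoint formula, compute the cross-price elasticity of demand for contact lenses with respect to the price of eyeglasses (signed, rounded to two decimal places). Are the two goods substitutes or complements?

%ΔQ_{contact lenses} = (2698 − 3044)/avg = -346/2871 = -0.120515…
%ΔP_{eyeglasses} = (237 − 348)/avg = -111/292.5 = -0.379487…
E_cross = (-346/2871) / (-111/292.5) = 0.3175…
E_cross > 0 ⇒ the goods are substitutes.

0.32; substitutes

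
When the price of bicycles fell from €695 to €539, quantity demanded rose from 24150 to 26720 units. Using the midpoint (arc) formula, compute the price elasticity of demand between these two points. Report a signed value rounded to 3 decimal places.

-0.400

%ΔQ = (26720 − 24150) / [(24150 + 26720)/2] = 2570/25435 = 0.101041…
%ΔP = (539 − 695) / [(695 + 539)/2] = -156/617 = -0.252836…
Arc Ed = %ΔQ / %ΔP = (2570/25435) / (-156/617) = -0.39963…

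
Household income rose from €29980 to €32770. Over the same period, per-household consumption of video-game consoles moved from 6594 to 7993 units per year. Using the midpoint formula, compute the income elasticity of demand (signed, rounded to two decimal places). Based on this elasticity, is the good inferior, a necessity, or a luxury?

2.16; luxury

%ΔQ = (7993 − 6594)/[( 6594 + 7993)/2] = 1399/7293.5 = 0.191814…
%ΔIncome = (32770 − 29980)/[( 29980 + 32770)/2] = 2790/31375 = 0.088924…
E_income = (1399/7293.5) / (2790/31375) = 2.1570…
E_income > 1 ⇒ normal good, luxury.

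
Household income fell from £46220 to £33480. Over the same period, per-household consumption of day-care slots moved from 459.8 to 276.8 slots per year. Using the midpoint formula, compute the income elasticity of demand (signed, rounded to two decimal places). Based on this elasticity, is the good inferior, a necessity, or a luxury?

1.55; luxury

%ΔQ = (276.8 − 459.8)/[( 459.8 + 276.8)/2] = -183/368.3 = -0.496877…
%ΔIncome = (33480 − 46220)/[( 46220 + 33480)/2] = -12740/39850 = -0.319698…
E_income = (-183/368.3) / (-12740/39850) = 1.5542…
E_income > 1 ⇒ normal good, luxury.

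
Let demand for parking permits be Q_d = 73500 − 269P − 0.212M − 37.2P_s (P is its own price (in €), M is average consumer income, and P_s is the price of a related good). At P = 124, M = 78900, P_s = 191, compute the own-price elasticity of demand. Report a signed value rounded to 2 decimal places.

At the given values, Q_d = 73500 − 269(124) − 0.212(78900) − 37.2(191) = 16312.
∂Q_d/∂P = −269.
E = (-269) × (124/16312) = -2.0448…

-2.04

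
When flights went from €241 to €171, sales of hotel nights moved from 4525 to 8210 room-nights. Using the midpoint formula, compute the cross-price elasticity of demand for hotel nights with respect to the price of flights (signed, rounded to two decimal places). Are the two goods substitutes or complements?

-1.70; complements

%ΔQ_{hotel nights} = (8210 − 4525)/avg = 3685/6367.5 = 0.578720…
%ΔP_{flights} = (171 − 241)/avg = -70/206 = -0.339805…
E_cross = (3685/6367.5) / (-70/206) = -1.7030…
E_cross < 0 ⇒ the goods are complements.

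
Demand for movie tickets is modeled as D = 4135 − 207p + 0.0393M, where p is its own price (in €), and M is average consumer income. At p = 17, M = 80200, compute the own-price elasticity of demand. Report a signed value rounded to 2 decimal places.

-0.93

At the given values, D = 4135 − 207(17) + 0.0393(80200) = 3767.86.
∂D/∂p = −207.
E = (-207) × (17/3767.86) = -0.9339…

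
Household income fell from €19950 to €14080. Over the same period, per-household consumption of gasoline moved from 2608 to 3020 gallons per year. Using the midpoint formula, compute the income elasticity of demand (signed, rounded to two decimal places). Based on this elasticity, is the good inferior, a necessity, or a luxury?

%ΔQ = (3020 − 2608)/[( 2608 + 3020)/2] = 412/2814 = 0.146410…
%ΔIncome = (14080 − 19950)/[( 19950 + 14080)/2] = -5870/17015 = -0.344989…
E_income = (412/2814) / (-5870/17015) = -0.4243…
E_income < 0 ⇒ inferior good.

-0.42; inferior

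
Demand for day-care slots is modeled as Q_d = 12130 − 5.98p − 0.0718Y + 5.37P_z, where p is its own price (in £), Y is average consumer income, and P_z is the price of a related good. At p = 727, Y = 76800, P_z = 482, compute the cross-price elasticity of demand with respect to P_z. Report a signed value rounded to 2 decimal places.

0.53

At the given values, Q_d = 12130 − 5.98(727) − 0.0718(76800) + 5.37(482) = 4856.64.
∂Q_d/∂P_z = 5.37.
E = (5.37) × (482/4856.64) = 0.5329…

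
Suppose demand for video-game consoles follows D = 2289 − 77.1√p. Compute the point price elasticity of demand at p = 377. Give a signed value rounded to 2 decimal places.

-0.95

dD/dp = −77.1/(2√p) = -1.98543. At p = 377, D = 791.989.
Ed = (dD/dp)·(p/D) = (-1.98543) × (377/791.989) = -0.9450…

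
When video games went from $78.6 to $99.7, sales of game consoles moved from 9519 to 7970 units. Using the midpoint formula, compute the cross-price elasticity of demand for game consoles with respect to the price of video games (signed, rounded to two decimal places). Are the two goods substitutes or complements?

-0.75; complements

%ΔQ_{game consoles} = (7970 − 9519)/avg = -1549/8744.5 = -0.177139…
%ΔP_{video games} = (99.7 − 78.6)/avg = 21.1/89.15 = 0.236679…
E_cross = (-1549/8744.5) / (21.1/89.15) = -0.7484…
E_cross < 0 ⇒ the goods are complements.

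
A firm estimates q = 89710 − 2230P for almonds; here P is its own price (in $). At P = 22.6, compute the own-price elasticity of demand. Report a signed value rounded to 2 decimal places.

At the given values, q = 89710 − 2230(22.6) = 39312.
∂q/∂P = −2230.
E = (-2230) × (22.6/39312) = -1.2820…

-1.28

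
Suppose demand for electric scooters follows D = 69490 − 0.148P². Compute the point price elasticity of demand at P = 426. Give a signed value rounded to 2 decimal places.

dD/dP = −2·0.148·P = -126.096. At P = 426, D = 42631.552.
Ed = (dD/dP)·(P/D) = (-126.096) × (426/42631.552) = -1.2600…

-1.26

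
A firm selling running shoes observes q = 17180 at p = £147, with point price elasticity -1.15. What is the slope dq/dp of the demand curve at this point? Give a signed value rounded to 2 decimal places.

-134.40

Ed = (dq/dp)·(p/q) ⇒ dq/dp = Ed·q/p = (-1.15)·17180/147 = -134.4013…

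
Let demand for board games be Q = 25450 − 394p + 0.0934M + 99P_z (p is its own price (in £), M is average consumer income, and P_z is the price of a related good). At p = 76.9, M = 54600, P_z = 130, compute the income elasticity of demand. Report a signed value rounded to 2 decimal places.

At the given values, Q = 25450 − 394(76.9) + 0.0934(54600) + 99(130) = 13121.04.
∂Q/∂M = 0.0934.
E = (0.0934) × (54600/13121.04) = 0.3886…

0.39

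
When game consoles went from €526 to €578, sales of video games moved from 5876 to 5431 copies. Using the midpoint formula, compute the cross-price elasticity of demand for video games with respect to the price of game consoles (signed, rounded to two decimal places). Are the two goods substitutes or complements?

-0.84; complements

%ΔQ_{video games} = (5431 − 5876)/avg = -445/5653.5 = -0.078712…
%ΔP_{game consoles} = (578 − 526)/avg = 52/552 = 0.094202…
E_cross = (-445/5653.5) / (52/552) = -0.8355…
E_cross < 0 ⇒ the goods are complements.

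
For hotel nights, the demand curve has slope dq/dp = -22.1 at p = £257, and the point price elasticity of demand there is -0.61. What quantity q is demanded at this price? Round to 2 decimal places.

9310.98

Ed = (dq/dp)·(p/q) ⇒ q = (dq/dp)·p/Ed = (-22.1)·257/(-0.61) = 9310.9836…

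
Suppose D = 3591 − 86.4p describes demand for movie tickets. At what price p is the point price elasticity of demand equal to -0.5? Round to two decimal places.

Ed = −86.4p/(3591 − 86.4p). Set this equal to -0.5:
86.4p = 0.5·(3591 − 86.4p) ⇒ 86.4p(1 + 0.5) = 0.5·3591
p = 0.5·3591 / (86.4·1.5) = 13.8541…

13.85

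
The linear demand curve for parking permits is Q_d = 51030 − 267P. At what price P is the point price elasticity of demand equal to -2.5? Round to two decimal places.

136.52

Ed = −267P/(51030 − 267P). Set this equal to -2.5:
267P = 2.5·(51030 − 267P) ⇒ 267P(1 + 2.5) = 2.5·51030
P = 2.5·51030 / (267·3.5) = 136.5168…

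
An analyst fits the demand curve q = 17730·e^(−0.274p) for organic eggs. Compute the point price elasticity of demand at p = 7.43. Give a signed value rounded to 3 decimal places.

-2.036

dq/dp = −0.274·q = -634.328. At p = 7.43, q = 2315.07.
Ed = (dq/dp)·(p/q) = (-634.328) × (7.43/2315.07) = -2.03582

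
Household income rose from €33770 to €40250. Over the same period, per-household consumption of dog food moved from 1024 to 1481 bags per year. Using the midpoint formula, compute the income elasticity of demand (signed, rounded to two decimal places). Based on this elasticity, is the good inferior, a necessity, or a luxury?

2.08; luxury

%ΔQ = (1481 − 1024)/[( 1024 + 1481)/2] = 457/1252.5 = 0.364870…
%ΔIncome = (40250 − 33770)/[( 33770 + 40250)/2] = 6480/37010 = 0.175087…
E_income = (457/1252.5) / (6480/37010) = 2.0839…
E_income > 1 ⇒ normal good, luxury.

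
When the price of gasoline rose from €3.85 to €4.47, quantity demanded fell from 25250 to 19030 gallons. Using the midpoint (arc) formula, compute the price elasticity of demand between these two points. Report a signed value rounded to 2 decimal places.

-1.89

%ΔQ = (19030 − 25250) / [(25250 + 19030)/2] = -6220/22140 = -0.280939…
%ΔP = (4.47 − 3.85) / [(3.85 + 4.47)/2] = 0.62/4.16 = 0.149038…
Arc Ed = %ΔQ / %ΔP = (-6220/22140) / (0.62/4.16) = -1.8850…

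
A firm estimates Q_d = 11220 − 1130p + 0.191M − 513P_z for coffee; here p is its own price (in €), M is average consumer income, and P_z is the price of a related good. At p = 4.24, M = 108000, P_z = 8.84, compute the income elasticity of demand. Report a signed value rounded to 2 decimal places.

0.92

At the given values, Q_d = 11220 − 1130(4.24) + 0.191(108000) − 513(8.84) = 22521.88.
∂Q_d/∂M = 0.191.
E = (0.191) × (108000/22521.88) = 0.9159…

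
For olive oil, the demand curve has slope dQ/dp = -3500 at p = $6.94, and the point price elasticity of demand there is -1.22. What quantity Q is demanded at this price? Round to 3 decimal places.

19909.836

Ed = (dQ/dp)·(p/Q) ⇒ Q = (dQ/dp)·p/Ed = (-3500)·6.94/(-1.22) = 19909.83606…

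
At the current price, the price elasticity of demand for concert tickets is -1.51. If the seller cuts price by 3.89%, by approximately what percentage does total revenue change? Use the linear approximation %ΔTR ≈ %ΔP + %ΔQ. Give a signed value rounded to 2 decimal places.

+1.98%

%ΔQ ≈ Ed × %ΔP = (-1.51) × (-3.89%) = +5.8739%
%ΔTR ≈ %ΔP + %ΔQ = (-3.89%) + (+5.8739%) = +1.9839%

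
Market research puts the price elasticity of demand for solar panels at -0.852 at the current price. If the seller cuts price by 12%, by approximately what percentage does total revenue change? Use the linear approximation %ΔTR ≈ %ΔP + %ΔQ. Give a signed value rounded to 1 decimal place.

%ΔQ ≈ Ed × %ΔP = (-0.852) × (-12%) = +10.2240%
%ΔTR ≈ %ΔP + %ΔQ = (-12%) + (+10.2240%) = -1.7760%

-1.8%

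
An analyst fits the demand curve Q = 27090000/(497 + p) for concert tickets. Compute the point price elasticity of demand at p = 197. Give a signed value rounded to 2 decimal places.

dQ/dp = −27090000/(497 + p)² = -56.2458. At p = 197, Q = 39034.6.
Ed = (dQ/dp)·(p/Q) = (-56.2458) × (197/39034.6) = -0.2838…

-0.28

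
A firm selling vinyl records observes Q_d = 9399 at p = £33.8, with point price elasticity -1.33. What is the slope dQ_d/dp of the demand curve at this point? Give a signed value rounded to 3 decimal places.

-369.842

Ed = (dQ_d/dp)·(p/Q_d) ⇒ dQ_d/dp = Ed·Q_d/p = (-1.33)·9399/33.8 = -369.84230…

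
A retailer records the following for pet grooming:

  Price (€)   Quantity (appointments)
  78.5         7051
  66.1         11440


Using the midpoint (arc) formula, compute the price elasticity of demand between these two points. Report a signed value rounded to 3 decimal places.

-2.768

%ΔQ = (11440 − 7051) / [(7051 + 11440)/2] = 4389/9245.5 = 0.474717…
%ΔP = (66.1 − 78.5) / [(78.5 + 66.1)/2] = -12.4/72.3 = -0.171507…
Arc Ed = %ΔQ / %ΔP = (4389/9245.5) / (-12.4/72.3) = -2.76790…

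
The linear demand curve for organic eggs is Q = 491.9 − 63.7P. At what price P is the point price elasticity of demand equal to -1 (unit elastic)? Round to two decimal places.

3.86

Ed = −63.7P/(491.9 − 63.7P). Set this equal to -1:
63.7P = 1·(491.9 − 63.7P) ⇒ 63.7P(1 + 1) = 1·491.9
P = 1·491.9 / (63.7·2) = 3.8610…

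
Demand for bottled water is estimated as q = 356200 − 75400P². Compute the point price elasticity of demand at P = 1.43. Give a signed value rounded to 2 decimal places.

dq/dP = −2·75400·P = -215644. At P = 1.43, q = 202014.54.
Ed = (dq/dP)·(P/q) = (-215644) × (1.43/202014.54) = -1.5264…

-1.53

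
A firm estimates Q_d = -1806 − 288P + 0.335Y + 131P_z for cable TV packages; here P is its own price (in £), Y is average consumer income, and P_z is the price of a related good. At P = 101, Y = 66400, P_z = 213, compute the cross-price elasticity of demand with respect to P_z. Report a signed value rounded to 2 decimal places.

1.45

At the given values, Q_d = -1806 − 288(101) + 0.335(66400) + 131(213) = 19253.
∂Q_d/∂P_z = 131.
E = (131) × (213/19253) = 1.4492…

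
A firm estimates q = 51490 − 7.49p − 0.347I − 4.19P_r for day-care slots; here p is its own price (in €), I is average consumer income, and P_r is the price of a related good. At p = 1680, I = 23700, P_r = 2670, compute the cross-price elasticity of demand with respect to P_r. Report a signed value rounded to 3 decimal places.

-0.574

At the given values, q = 51490 − 7.49(1680) − 0.347(23700) − 4.19(2670) = 19495.6.
∂q/∂P_r = -4.19.
E = (-4.19) × (2670/19495.6) = -0.57383…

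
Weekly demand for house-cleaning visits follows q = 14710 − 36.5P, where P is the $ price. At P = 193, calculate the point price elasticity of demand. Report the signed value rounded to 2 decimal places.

-0.92

dq/dP = −36.5. At P = 193, q = 14710 − 36.5(193) = 7665.5.
Ed = (dq/dP)·(P/q) = −36.5 × (193/7665.5) = -0.9189…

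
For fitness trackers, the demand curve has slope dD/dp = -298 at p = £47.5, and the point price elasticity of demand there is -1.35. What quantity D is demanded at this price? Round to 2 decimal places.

10485.19

Ed = (dD/dp)·(p/D) ⇒ D = (dD/dp)·p/Ed = (-298)·47.5/(-1.35) = 10485.1851…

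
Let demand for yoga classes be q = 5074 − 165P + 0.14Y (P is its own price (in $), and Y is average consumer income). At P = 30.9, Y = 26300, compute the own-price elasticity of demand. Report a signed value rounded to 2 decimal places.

-1.39

At the given values, q = 5074 − 165(30.9) + 0.14(26300) = 3657.5.
∂q/∂P = −165.
E = (-165) × (30.9/3657.5) = -1.3939…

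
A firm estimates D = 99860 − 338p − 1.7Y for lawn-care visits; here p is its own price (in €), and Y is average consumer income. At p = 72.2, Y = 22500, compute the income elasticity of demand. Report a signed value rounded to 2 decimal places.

At the given values, D = 99860 − 338(72.2) − 1.7(22500) = 37206.4.
∂D/∂Y = -1.7.
E = (-1.7) × (22500/37206.4) = -1.0280…

-1.03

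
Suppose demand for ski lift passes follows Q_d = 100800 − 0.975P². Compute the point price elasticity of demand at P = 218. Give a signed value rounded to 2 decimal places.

-1.70

dQ_d/dP = −2·0.975·P = -425.1. At P = 218, Q_d = 54464.1.
Ed = (dQ_d/dP)·(P/Q_d) = (-425.1) × (218/54464.1) = -1.7015…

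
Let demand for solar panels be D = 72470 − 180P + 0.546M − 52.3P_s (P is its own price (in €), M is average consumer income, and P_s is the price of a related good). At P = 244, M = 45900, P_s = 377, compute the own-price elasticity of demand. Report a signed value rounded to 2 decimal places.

-1.30

At the given values, D = 72470 − 180(244) + 0.546(45900) − 52.3(377) = 33894.3.
∂D/∂P = −180.
E = (-180) × (244/33894.3) = -1.2957…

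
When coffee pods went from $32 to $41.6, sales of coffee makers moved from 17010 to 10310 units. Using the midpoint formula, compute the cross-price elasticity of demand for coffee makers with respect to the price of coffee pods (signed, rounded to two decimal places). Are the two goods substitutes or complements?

%ΔQ_{coffee makers} = (10310 − 17010)/avg = -6700/13660 = -0.490483…
%ΔP_{coffee pods} = (41.6 − 32)/avg = 9.6/36.8 = 0.260869…
E_cross = (-6700/13660) / (9.6/36.8) = -1.8801…
E_cross < 0 ⇒ the goods are complements.

-1.88; complements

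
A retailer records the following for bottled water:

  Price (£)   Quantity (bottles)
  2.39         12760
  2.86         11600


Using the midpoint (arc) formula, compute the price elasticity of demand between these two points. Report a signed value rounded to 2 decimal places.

%ΔQ = (11600 − 12760) / [(12760 + 11600)/2] = -1160/12180 = -0.095238…
%ΔP = (2.86 − 2.39) / [(2.39 + 2.86)/2] = 0.47/2.625 = 0.179047…
Arc Ed = %ΔQ / %ΔP = (-1160/12180) / (0.47/2.625) = -0.5319…

-0.53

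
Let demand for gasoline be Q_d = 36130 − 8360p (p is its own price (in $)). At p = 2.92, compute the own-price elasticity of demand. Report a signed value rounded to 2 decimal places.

At the given values, Q_d = 36130 − 8360(2.92) = 11718.8.
∂Q_d/∂p = −8360.
E = (-8360) × (2.92/11718.8) = -2.0830…

-2.08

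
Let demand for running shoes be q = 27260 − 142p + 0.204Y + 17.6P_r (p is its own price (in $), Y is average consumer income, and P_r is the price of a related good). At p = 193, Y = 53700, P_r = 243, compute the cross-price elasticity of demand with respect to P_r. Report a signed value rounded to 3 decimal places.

At the given values, q = 27260 − 142(193) + 0.204(53700) + 17.6(243) = 15085.6.
∂q/∂P_r = 17.6.
E = (17.6) × (243/15085.6) = 0.28350…

0.284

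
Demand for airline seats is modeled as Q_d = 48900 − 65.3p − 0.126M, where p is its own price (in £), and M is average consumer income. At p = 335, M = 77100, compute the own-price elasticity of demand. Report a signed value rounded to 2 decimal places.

-1.26

At the given values, Q_d = 48900 − 65.3(335) − 0.126(77100) = 17309.9.
∂Q_d/∂p = −65.3.
E = (-65.3) × (335/17309.9) = -1.2637…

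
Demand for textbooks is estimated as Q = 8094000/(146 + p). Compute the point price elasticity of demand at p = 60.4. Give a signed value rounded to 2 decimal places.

-0.29

dQ/dp = −8094000/(146 + p)² = -189.996. At p = 60.4, Q = 39215.1.
Ed = (dQ/dp)·(p/Q) = (-189.996) × (60.4/39215.1) = -0.2926…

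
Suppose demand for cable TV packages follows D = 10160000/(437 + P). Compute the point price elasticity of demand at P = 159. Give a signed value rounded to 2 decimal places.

-0.27

dD/dP = −10160000/(437 + P)² = -28.6023. At P = 159, D = 17047.
Ed = (dD/dP)·(P/D) = (-28.6023) × (159/17047) = -0.2667…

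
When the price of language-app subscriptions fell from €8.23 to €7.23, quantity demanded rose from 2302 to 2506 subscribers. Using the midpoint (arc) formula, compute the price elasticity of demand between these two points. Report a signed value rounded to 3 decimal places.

%ΔQ = (2506 − 2302) / [(2302 + 2506)/2] = 204/2404 = 0.084858…
%ΔP = (7.23 − 8.23) / [(8.23 + 7.23)/2] = -1/7.73 = -0.129366…
Arc Ed = %ΔQ / %ΔP = (204/2404) / (-1/7.73) = -0.65595…

-0.656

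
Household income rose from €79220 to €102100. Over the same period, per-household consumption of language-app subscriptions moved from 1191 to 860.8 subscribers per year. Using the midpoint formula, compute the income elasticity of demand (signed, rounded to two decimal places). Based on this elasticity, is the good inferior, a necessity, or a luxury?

-1.28; inferior

%ΔQ = (860.8 − 1191)/[( 1191 + 860.8)/2] = -330.2/1025.9 = -0.321863…
%ΔIncome = (102100 − 79220)/[( 79220 + 102100)/2] = 22880/90660 = 0.252371…
E_income = (-330.2/1025.9) / (22880/90660) = -1.2753…
E_income < 0 ⇒ inferior good.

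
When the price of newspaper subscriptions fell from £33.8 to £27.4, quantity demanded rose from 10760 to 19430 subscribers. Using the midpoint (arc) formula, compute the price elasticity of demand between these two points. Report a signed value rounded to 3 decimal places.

-2.746

%ΔQ = (19430 − 10760) / [(10760 + 19430)/2] = 8670/15095 = 0.574362…
%ΔP = (27.4 − 33.8) / [(33.8 + 27.4)/2] = -6.4/30.6 = -0.209150…
Arc Ed = %ΔQ / %ΔP = (8670/15095) / (-6.4/30.6) = -2.74617…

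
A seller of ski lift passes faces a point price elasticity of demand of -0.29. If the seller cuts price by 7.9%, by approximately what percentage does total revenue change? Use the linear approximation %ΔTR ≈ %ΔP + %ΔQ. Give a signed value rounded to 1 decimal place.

-5.6%

%ΔQ ≈ Ed × %ΔP = (-0.29) × (-7.9%) = +2.2910%
%ΔTR ≈ %ΔP + %ΔQ = (-7.9%) + (+2.2910%) = -5.6090%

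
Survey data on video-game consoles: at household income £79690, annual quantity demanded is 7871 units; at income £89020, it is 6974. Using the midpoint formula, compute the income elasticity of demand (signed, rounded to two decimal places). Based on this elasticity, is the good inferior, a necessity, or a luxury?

-1.09; inferior

%ΔQ = (6974 − 7871)/[( 7871 + 6974)/2] = -897/7422.5 = -0.120848…
%ΔIncome = (89020 − 79690)/[( 79690 + 89020)/2] = 9330/84355 = 0.110603…
E_income = (-897/7422.5) / (9330/84355) = -1.0926…
E_income < 0 ⇒ inferior good.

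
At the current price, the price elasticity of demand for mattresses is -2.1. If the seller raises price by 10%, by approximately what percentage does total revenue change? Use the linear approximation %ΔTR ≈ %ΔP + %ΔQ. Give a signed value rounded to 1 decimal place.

-11.0%

%ΔQ ≈ Ed × %ΔP = (-2.1) × (+10%) = -21.0000%
%ΔTR ≈ %ΔP + %ΔQ = (+10%) + (-21.0000%) = -11.0000%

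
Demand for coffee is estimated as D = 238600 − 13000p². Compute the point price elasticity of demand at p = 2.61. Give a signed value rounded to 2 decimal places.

-1.18

dD/dp = −2·13000·p = -67860. At p = 2.61, D = 150042.7.
Ed = (dD/dp)·(p/D) = (-67860) × (2.61/150042.7) = -1.1804…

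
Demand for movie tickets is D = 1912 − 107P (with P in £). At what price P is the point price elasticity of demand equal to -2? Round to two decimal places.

11.91

Ed = −107P/(1912 − 107P). Set this equal to -2:
107P = 2·(1912 − 107P) ⇒ 107P(1 + 2) = 2·1912
P = 2·1912 / (107·3) = 11.9127…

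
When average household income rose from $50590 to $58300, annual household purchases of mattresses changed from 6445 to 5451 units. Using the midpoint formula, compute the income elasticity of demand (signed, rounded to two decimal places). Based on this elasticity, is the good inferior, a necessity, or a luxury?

-1.18; inferior

%ΔQ = (5451 − 6445)/[( 6445 + 5451)/2] = -994/5948 = -0.167114…
%ΔIncome = (58300 − 50590)/[( 50590 + 58300)/2] = 7710/54445 = 0.141610…
E_income = (-994/5948) / (7710/54445) = -1.1801…
E_income < 0 ⇒ inferior good.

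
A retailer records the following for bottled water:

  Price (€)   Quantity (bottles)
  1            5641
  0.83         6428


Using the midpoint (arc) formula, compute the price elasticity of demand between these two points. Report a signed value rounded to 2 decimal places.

%ΔQ = (6428 − 5641) / [(5641 + 6428)/2] = 787/6034.5 = 0.130416…
%ΔP = (0.83 − 1) / [(1 + 0.83)/2] = -0.17/0.915 = -0.185792…
Arc Ed = %ΔQ / %ΔP = (787/6034.5) / (-0.17/0.915) = -0.7019…

-0.70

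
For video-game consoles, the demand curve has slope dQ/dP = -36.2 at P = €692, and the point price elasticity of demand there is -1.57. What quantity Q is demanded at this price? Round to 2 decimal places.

Ed = (dQ/dP)·(P/Q) ⇒ Q = (dQ/dP)·P/Ed = (-36.2)·692/(-1.57) = 15955.6687…

15955.67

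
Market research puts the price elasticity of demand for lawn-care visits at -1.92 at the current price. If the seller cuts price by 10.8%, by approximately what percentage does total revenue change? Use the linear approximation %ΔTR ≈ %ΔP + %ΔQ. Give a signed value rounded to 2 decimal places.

%ΔQ ≈ Ed × %ΔP = (-1.92) × (-10.8%) = +20.7360%
%ΔTR ≈ %ΔP + %ΔQ = (-10.8%) + (+20.7360%) = +9.9360%

+9.94%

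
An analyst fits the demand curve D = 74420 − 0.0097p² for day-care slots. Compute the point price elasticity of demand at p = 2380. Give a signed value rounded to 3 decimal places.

-5.642

dD/dp = −2·0.0097·p = -46.172. At p = 2380, D = 19475.32.
Ed = (dD/dp)·(p/D) = (-46.172) × (2380/19475.32) = -5.64249…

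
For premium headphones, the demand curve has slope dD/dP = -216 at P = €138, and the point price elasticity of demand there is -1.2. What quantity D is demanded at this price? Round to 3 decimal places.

Ed = (dD/dP)·(P/D) ⇒ D = (dD/dP)·P/Ed = (-216)·138/(-1.2) = 24840

24840.000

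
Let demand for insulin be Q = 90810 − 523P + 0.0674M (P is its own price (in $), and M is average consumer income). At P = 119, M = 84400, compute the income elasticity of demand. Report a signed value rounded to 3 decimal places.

At the given values, Q = 90810 − 523(119) + 0.0674(84400) = 34261.56.
∂Q/∂M = 0.0674.
E = (0.0674) × (84400/34261.56) = 0.16603…

0.166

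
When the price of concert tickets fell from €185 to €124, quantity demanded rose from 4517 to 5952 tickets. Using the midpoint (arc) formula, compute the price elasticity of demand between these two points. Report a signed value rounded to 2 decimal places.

%ΔQ = (5952 − 4517) / [(4517 + 5952)/2] = 1435/5234.5 = 0.274142…
%ΔP = (124 − 185) / [(185 + 124)/2] = -61/154.5 = -0.394822…
Arc Ed = %ΔQ / %ΔP = (1435/5234.5) / (-61/154.5) = -0.6943…

-0.69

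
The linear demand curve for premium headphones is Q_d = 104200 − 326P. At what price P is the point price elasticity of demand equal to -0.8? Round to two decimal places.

142.06

Ed = −326P/(104200 − 326P). Set this equal to -0.8:
326P = 0.8·(104200 − 326P) ⇒ 326P(1 + 0.8) = 0.8·104200
P = 0.8·104200 / (326·1.8) = 142.0586…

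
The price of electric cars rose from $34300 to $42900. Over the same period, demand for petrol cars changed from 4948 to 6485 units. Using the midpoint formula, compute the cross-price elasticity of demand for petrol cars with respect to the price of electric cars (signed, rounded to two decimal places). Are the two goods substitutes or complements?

1.21; substitutes

%ΔQ_{petrol cars} = (6485 − 4948)/avg = 1537/5716.5 = 0.268870…
%ΔP_{electric cars} = (42900 − 34300)/avg = 8600/38600 = 0.222797…
E_cross = (1537/5716.5) / (8600/38600) = 1.2067…
E_cross > 0 ⇒ the goods are substitutes.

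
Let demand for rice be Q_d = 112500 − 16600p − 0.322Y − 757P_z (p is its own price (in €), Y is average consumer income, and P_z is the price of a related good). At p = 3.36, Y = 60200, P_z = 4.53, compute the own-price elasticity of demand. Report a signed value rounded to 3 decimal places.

At the given values, Q_d = 112500 − 16600(3.36) − 0.322(60200) − 757(4.53) = 33910.39.
∂Q_d/∂p = −16600.
E = (-16600) × (3.36/33910.39) = -1.64480…

-1.645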